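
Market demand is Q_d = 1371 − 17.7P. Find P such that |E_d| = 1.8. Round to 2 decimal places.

49.79

Set −bP/(a − bP) = −1.8 ⇒ bP = 1.8(a − bP) ⇒ bP(1+1.8) = 1.8·a.
P = 1.8·1371/(17.7·2.8) ≈ 49.79.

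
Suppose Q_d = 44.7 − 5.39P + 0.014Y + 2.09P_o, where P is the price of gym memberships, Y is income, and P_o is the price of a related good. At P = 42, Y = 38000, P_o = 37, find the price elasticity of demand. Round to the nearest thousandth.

At the given point, Q_d = 44.7 − 5.39(42) + 0.014(38000) + 2.09(37) = 44.7 − 226.38 + 532 + 77.33 = 427.65.
∂Q_d/∂P = −5.39, so E_p = (−5.39)·(42/427.65) ≈ -0.529.
|E_p| < 1: demand is inelastic.

-0.529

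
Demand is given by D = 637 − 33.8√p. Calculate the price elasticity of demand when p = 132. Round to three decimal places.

At p = 132, D = 248.6676.
dD/dp = −33.8/(2√p) = −33.8/(2·11.4891).
Point elasticity E = (dD/dp)·(p/D) = -1.471 × 132/248.6676 ≈ -0.781.
|E| < 1, so demand is inelastic at this price.

-0.781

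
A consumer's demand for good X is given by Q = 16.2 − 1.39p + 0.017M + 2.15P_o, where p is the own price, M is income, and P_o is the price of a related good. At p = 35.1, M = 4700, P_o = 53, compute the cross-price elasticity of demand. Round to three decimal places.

Substituting, Q = 16.2 − 1.39(35.1) + 0.017(4700) + 2.15(53) = 16.2 − 48.789 + 79.9 + 113.95 = 161.261.
∂Q/∂P_o = +2.15, so E_xy = 2.15·(53/161.261) ≈ 0.707.
E_xy > 0: the goods are substitutes.

0.707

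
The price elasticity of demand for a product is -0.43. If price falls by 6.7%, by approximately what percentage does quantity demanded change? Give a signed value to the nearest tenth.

%ΔQ ≈ E × %ΔP = (-0.43) × (-6.7%) ≈ 2.9%.

2.9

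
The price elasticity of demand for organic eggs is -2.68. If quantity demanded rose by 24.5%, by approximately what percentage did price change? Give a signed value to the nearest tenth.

-9.1

%ΔQ ≈ E × %ΔP ⇒ %ΔP = %ΔQ / E = (24.5%)/(-2.68) ≈ -9.1%.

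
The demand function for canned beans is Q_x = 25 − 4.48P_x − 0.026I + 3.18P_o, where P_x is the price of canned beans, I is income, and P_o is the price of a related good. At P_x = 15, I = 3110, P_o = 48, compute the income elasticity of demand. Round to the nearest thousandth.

-2.734

First evaluate Q_x: 25 − 4.48(15) − 0.026(3110) + 3.18(48) = 25 − 67.2 − 80.86 + 152.64 = 29.58.
∂Q_x/∂I = −0.026, so E_I = -0.026·(3110/29.58) ≈ -2.734.
E_I < 0: inferior good.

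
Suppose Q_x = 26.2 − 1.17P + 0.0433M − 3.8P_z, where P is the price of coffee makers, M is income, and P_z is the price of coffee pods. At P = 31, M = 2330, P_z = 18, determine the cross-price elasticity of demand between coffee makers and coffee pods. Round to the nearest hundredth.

Substituting, Q_x = 26.2 − 1.17(31) + 0.0433(2330) − 3.8(18) = 26.2 − 36.27 + 100.889 − 68.4 = 22.419.
∂Q_x/∂P_z = −3.8, so E_xy = -3.8·(18/22.419) ≈ -3.05.
E_xy < 0: the goods are complements.

-3.05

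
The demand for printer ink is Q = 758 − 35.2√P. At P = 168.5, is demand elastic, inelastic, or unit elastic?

inelastic

At P = 168.5, Q = 301.0774.
dQ/dP = −35.2/(2√P) = −35.2/(2·12.9808).
Point elasticity E = (dQ/dP)·(P/Q) = -1.3559 × 168.5/301.0774 ≈ -0.759.
|E| ≈ 0.759 < 1, so demand is inelastic.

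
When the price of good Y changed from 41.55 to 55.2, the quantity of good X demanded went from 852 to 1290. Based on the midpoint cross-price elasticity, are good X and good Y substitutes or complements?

%ΔQ_x = (1290 − 852)/[(852+1290)/2] = 438/1071 ≈ 0.4090.
%ΔP_y = (55.2 − 41.55)/[(41.55+55.2)/2] ≈ 0.2822.
E_xy = 0.4090/0.2822 ≈ 1.449.
E_xy > 0, so the goods are substitutes.

substitutes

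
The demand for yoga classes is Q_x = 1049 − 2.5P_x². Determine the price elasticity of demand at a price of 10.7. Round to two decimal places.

-0.75

At P_x = 10.7, Q_x = 762.775.
dQ_x/dP_x = −2·2.5·P_x = −53.5.
Point elasticity E = (dQ_x/dP_x)·(P_x/Q_x) = -53.5 × 10.7/762.775 ≈ -0.75.
|E| < 1, so demand is inelastic at this price.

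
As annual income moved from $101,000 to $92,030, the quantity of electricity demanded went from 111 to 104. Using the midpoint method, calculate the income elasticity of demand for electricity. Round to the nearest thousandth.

0.701

%ΔQ = (104 − 111)/[(111+104)/2] = -7/107.5 ≈ -0.0651.
%ΔI = (92,030 − 101,000)/[(101,000+92,030)/2] = -8970/96515 ≈ -0.0929.
E_I = %ΔQ/%ΔI ≈ 0.701.
E_I ∈ (0,1): normal good (necessity).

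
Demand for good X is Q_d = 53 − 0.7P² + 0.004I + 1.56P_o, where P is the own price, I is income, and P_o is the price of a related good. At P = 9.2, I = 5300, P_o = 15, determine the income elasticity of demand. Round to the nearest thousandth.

Q_d = 53 − 0.7(9.2)² + 0.004(5300) + 1.56(15) = 53 − 59.248 + 21.2 + 23.4 = 38.352.
∂Q_d/∂I = +0.004, so E_I = 0.004·(5300/38.352) ≈ 0.553.
E_I ∈ (0,1): normal good (necessity).

0.553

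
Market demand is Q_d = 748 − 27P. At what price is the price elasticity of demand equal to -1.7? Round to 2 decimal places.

17.44

Set −bP/(a − bP) = −1.7 ⇒ bP = 1.7(a − bP) ⇒ bP(1+1.7) = 1.7·a.
P = 1.7·748/(27·2.7) ≈ 17.44.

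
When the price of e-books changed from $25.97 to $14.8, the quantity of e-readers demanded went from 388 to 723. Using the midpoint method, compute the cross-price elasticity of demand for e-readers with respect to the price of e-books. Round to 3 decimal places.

%ΔQ_x = (723 − 388)/[(388+723)/2] = 335/555.5 ≈ 0.6031.
%ΔP_y = (14.8 − 25.97)/[(25.97+14.8)/2] ≈ -0.5480.
E_xy = 0.6031/-0.5480 ≈ -1.101.
E_xy < 0, so e-readers and e-books are complements.

-1.101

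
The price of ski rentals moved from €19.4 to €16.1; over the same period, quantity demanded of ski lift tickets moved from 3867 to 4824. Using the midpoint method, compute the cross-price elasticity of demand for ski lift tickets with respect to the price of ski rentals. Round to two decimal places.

-1.18

%ΔQ_x = (4824 − 3867)/[(3867+4824)/2] = 957/4345.5 ≈ 0.2202.
%ΔP_y = (16.1 − 19.4)/[(19.4+16.1)/2] ≈ -0.1859.
E_xy = 0.2202/-0.1859 ≈ -1.18.
E_xy < 0, so ski lift tickets and ski rentals are complements.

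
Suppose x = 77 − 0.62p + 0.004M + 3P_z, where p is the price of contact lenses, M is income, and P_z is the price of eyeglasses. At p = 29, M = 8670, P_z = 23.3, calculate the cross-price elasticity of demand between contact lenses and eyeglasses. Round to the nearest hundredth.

0.43

Substituting, x = 77 − 0.62(29) + 0.004(8670) + 3(23.3) = 77 − 17.98 + 34.68 + 69.9 = 163.6.
∂x/∂P_z = +3, so E_xy = 3·(23.3/163.6) ≈ 0.43.
E_xy > 0: the goods are substitutes.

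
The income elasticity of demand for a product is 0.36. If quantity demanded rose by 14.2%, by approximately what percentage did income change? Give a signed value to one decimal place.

39.4

%ΔQ ≈ E × %ΔI ⇒ %ΔI = %ΔQ / E = (14.2%)/(0.36) ≈ 39.4%.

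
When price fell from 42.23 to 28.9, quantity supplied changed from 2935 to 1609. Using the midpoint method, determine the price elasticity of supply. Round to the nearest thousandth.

%ΔQ = (1609 − 2935)/[(2935 + 1609)/2] = -1326/2272 ≈ -0.5836.
%Δp = (28.9 − 42.23)/[(42.23 + 28.9)/2] = -13.33/35.565 ≈ -0.3748.
Arc elasticity E = %ΔQ/%Δp ≈ -0.5836/-0.3748 ≈ 1.557.
|E| > 1: supply is elastic over this range.

1.557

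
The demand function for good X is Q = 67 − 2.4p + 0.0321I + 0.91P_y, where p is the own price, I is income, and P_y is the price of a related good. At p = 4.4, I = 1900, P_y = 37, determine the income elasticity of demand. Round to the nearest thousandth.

0.404

Evaluating quantity at (p, I, P_y) gives Q = 67 − 2.4(4.4) + 0.0321(1900) + 0.91(37) = 67 − 10.56 + 60.99 + 33.67 = 151.1.
∂Q/∂I = +0.0321, so E_I = 0.0321·(1900/151.1) ≈ 0.404.
E_I ∈ (0,1): normal good (necessity).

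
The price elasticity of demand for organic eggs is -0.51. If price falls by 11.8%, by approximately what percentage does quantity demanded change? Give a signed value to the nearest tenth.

%ΔQ ≈ E × %ΔP = (-0.51) × (-11.8%) ≈ 6.0%.

6.0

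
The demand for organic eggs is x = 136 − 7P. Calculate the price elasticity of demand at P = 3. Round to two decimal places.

At P = 3, x = 115.
dx/dP = −7.
Point elasticity E = (dx/dP)·(P/x) = -7 × 3/115 ≈ -0.18.
|E| < 1, so demand is inelastic at this price.

-0.18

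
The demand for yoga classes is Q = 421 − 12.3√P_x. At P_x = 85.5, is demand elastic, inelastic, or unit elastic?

At P_x = 85.5, Q = 307.2666.
dQ/dP_x = −12.3/(2√P_x) = −12.3/(2·9.2466).
Point elasticity E = (dQ/dP_x)·(P_x/Q) = -0.6651 × 85.5/307.2666 ≈ -0.185.
|E| ≈ 0.185 < 1, so demand is inelastic.

inelastic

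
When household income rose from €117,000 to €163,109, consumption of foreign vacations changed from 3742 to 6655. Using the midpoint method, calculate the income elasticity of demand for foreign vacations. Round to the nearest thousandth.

%ΔQ = (6655 − 3742)/[(3742+6655)/2] = 2913/5198.5 ≈ 0.5604.
%ΔI = (163,109 − 117,000)/[(117,000+163,109)/2] = 46109/140054.5 ≈ 0.3292.
E_I = %ΔQ/%ΔI ≈ 1.702.
E_I > 1: normal good (luxury).

1.702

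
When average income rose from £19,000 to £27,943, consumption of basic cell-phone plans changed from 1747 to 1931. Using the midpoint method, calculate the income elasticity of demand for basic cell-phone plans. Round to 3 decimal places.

%ΔQ = (1931 − 1747)/[(1747+1931)/2] = 184/1839 ≈ 0.1001.
%ΔI = (27,943 − 19,000)/[(19,000+27,943)/2] = 8943/23471.5 ≈ 0.3810.
E_I = %ΔQ/%ΔI ≈ 0.263.
E_I ∈ (0,1): normal good (necessity).

0.263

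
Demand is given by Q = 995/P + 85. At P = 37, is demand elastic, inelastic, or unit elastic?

At P = 37, Q = 111.8919.
dQ/dP = −995/P² = −0.7268.
Point elasticity E = (dQ/dP)·(P/Q) = -0.7268 × 37/111.8919 ≈ -0.240.
|E| ≈ 0.240 < 1, so demand is inelastic.

inelastic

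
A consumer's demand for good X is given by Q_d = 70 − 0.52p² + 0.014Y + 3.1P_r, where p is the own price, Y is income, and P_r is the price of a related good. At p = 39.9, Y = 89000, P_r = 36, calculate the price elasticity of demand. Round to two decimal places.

First evaluate Q_d: 70 − 0.52(39.9)² + 0.014(89000) + 3.1(36) = 70 − 827.8452 + 1246 + 111.6 = 599.7548.
∂Q_d/∂p = −2·0.52·p = -41.496, so E_p = -41.496·(39.9/599.7548) ≈ -2.76.
|E_p| > 1: demand is elastic.

-2.76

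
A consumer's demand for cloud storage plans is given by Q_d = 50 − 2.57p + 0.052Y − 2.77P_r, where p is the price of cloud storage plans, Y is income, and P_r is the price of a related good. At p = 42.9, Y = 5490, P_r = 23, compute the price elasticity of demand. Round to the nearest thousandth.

Q_d = 50 − 2.57(42.9) + 0.052(5490) − 2.77(23) = 50 − 110.253 + 285.48 − 63.71 = 161.517.
∂Q_d/∂p = −2.57, so E_p = (−2.57)·(42.9/161.517) ≈ -0.683.
|E_p| < 1: demand is inelastic.

-0.683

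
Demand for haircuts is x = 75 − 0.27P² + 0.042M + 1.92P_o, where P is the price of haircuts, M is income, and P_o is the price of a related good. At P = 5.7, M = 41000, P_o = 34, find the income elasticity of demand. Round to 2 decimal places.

0.93

At the given point, x = 75 − 0.27(5.7)² + 0.042(41000) + 1.92(34) = 75 − 8.7723 + 1722 + 65.28 = 1853.5077.
∂x/∂M = +0.042, so E_I = 0.042·(41000/1853.5077) ≈ 0.93.
E_I ∈ (0,1): normal good (necessity).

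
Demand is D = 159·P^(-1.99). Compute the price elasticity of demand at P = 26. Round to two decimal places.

For a Cobb–Douglas (constant-elasticity) form D = A·P^α·…, the elasticity with respect to P equals the exponent α at every point.
Here the exponent on P is -1.99, so the price elasticity of demand is -1.99.

-1.99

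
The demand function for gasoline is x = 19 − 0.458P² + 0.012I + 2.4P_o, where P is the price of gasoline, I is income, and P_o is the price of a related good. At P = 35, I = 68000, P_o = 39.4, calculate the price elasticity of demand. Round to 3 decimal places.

First evaluate x: 19 − 0.458(35)² + 0.012(68000) + 2.4(39.4) = 19 − 561.05 + 816 + 94.56 = 368.51.
∂x/∂P = −2·0.458·P = -32.06, so E_p = -32.06·(35/368.51) ≈ -3.045.
|E_p| > 1: demand is elastic.

-3.045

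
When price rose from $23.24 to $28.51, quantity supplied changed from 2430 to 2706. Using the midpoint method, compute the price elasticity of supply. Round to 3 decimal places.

0.528

%Δq = (2706 − 2430)/[(2430 + 2706)/2] = 276/2568 ≈ 0.1075.
%Δp = (28.51 − 23.24)/[(23.24 + 28.51)/2] = 5.27/25.875 ≈ 0.2037.
Arc elasticity E = %Δq/%Δp ≈ 0.1075/0.2037 ≈ 0.528.
|E| < 1: supply is inelastic over this range.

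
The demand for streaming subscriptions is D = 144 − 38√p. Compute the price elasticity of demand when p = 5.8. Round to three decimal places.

At p = 5.8, D = 52.4839.
dD/dp = −38/(2√p) = −38/(2·2.4083).
Point elasticity E = (dD/dp)·(p/D) = -7.8893 × 5.8/52.4839 ≈ -0.872.
|E| < 1, so demand is inelastic at this price.

-0.872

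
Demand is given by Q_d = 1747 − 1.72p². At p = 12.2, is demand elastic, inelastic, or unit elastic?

inelastic

At p = 12.2, Q_d = 1490.9952.
dQ_d/dp = −2·1.72·p = −41.968.
Point elasticity E = (dQ_d/dp)·(p/Q_d) = -41.968 × 12.2/1490.9952 ≈ -0.343.
|E| ≈ 0.343 < 1, so demand is inelastic.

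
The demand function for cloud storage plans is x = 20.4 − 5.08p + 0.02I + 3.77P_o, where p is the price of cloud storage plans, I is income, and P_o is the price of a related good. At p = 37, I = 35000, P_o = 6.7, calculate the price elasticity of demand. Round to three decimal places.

At the given point, x = 20.4 − 5.08(37) + 0.02(35000) + 3.77(6.7) = 20.4 − 187.96 + 700 + 25.259 = 557.699.
∂x/∂p = −5.08, so E_p = (−5.08)·(37/557.699) ≈ -0.337.
|E_p| < 1: demand is inelastic.

-0.337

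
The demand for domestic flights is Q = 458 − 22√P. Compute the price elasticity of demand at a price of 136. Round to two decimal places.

-0.64

At P = 136, Q = 201.4381.
dQ/dP = −22/(2√P) = −22/(2·11.6619).
Point elasticity E = (dQ/dP)·(P/Q) = -0.9432 × 136/201.4381 ≈ -0.64.
|E| < 1, so demand is inelastic at this price.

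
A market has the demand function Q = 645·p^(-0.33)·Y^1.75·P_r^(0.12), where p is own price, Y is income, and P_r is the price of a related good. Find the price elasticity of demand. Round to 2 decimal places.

For a Cobb–Douglas (constant-elasticity) form Q = A·p^α·…, the elasticity with respect to p equals the exponent α at every point.
Here the exponent on p is -0.33, so the price elasticity of demand is -0.33.

-0.33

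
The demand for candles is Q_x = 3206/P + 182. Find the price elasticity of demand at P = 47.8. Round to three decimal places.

-0.269

At P = 47.8, Q_x = 249.0711.
dQ_x/dP = −3206/P² = −1.4032.
Point elasticity E = (dQ_x/dP)·(P/Q_x) = -1.4032 × 47.8/249.0711 ≈ -0.269.
|E| < 1, so demand is inelastic at this price.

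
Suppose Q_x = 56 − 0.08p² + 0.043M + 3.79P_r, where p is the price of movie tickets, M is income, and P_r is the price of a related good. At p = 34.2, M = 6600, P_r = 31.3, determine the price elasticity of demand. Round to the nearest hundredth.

At the given point, Q_x = 56 − 0.08(34.2)² + 0.043(6600) + 3.79(31.3) = 56 − 93.5712 + 283.8 + 118.627 = 364.8558.
∂Q_x/∂p = −2·0.08·p = -5.472, so E_p = -5.472·(34.2/364.8558) ≈ -0.51.
|E_p| < 1: demand is inelastic.

-0.51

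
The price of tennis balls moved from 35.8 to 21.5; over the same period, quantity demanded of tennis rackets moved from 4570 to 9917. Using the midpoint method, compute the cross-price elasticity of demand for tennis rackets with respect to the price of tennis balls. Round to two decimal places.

%ΔQ_x = (9917 − 4570)/[(4570+9917)/2] = 5347/7243.5 ≈ 0.7382.
%ΔP_y = (21.5 − 35.8)/[(35.8+21.5)/2] ≈ -0.4991.
E_xy = 0.7382/-0.4991 ≈ -1.48.
E_xy < 0, so tennis rackets and tennis balls are complements.

-1.48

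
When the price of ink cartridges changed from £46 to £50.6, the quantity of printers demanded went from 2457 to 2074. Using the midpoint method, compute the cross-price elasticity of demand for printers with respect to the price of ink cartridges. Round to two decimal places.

-1.78

%ΔQ_x = (2074 − 2457)/[(2457+2074)/2] = -383/2265.5 ≈ -0.1691.
%ΔP_y = (50.6 − 46)/[(46+50.6)/2] ≈ 0.0952.
E_xy = -0.1691/0.0952 ≈ -1.78.
E_xy < 0, so printers and ink cartridges are complements.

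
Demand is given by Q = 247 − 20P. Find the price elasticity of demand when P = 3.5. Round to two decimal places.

At P = 3.5, Q = 177.
dQ/dP = −20.
Point elasticity E = (dQ/dP)·(P/Q) = -20 × 3.5/177 ≈ -0.40.
|E| < 1, so demand is inelastic at this price.

-0.40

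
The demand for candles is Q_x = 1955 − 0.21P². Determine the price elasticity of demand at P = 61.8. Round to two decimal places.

-1.39

At P = 61.8, Q_x = 1152.9596.
dQ_x/dP = −2·0.21·P = −25.956.
Point elasticity E = (dQ_x/dP)·(P/Q_x) = -25.956 × 61.8/1152.9596 ≈ -1.39.
|E| > 1, so demand is elastic at this price.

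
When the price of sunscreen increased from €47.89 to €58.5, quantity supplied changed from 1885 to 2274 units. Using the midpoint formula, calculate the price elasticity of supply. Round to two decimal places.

%ΔQ = (2274 − 1885)/[(1885 + 2274)/2] = 389/2079.5 ≈ 0.1871.
%ΔP = (58.5 − 47.89)/[(47.89 + 58.5)/2] = 10.61/53.195 ≈ 0.1995.
Arc elasticity E = %ΔQ/%ΔP ≈ 0.1871/0.1995 ≈ 0.94.
|E| < 1: supply is inelastic over this range.

0.94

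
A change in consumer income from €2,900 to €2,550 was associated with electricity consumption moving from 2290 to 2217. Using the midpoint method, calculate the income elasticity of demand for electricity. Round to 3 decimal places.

0.252

%ΔQ = (2217 − 2290)/[(2290+2217)/2] = -73/2253.5 ≈ -0.0324.
%ΔI = (2,550 − 2,900)/[(2,900+2,550)/2] = -350/2725 ≈ -0.1284.
E_I = %ΔQ/%ΔI ≈ 0.252.
E_I ∈ (0,1): normal good (necessity).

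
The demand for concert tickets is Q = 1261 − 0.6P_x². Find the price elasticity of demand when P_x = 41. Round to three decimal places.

-7.992

At P_x = 41, Q = 252.4.
dQ/dP_x = −2·0.6·P_x = −49.2.
Point elasticity E = (dQ/dP_x)·(P_x/Q) = -49.2 × 41/252.4 ≈ -7.992.
|E| > 1, so demand is elastic at this price.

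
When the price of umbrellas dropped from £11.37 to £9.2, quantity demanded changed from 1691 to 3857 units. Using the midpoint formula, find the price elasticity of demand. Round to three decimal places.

%Δq = (3857 − 1691)/[(1691 + 3857)/2] = 2166/2774 ≈ 0.7808.
%Δp = (9.2 − 11.37)/[(11.37 + 9.2)/2] = -2.17/10.285 ≈ -0.2110.
Arc elasticity E = %Δq/%Δp ≈ 0.7808/-0.2110 ≈ -3.701.
|E| > 1: demand is elastic over this range.

-3.701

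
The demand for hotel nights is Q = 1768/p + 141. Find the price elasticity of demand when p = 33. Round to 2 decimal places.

At p = 33, Q = 194.5758.
dQ/dp = −1768/p² = −1.6235.
Point elasticity E = (dQ/dp)·(p/Q) = -1.6235 × 33/194.5758 ≈ -0.28.
|E| < 1, so demand is inelastic at this price.

-0.28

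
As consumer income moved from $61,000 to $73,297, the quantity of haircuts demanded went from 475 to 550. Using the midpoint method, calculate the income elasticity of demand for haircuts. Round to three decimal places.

0.799

%ΔQ = (550 − 475)/[(475+550)/2] = 75/512.5 ≈ 0.1463.
%ΔI = (73,297 − 61,000)/[(61,000+73,297)/2] = 12297/67148.5 ≈ 0.1831.
E_I = %ΔQ/%ΔI ≈ 0.799.
E_I ∈ (0,1): normal good (necessity).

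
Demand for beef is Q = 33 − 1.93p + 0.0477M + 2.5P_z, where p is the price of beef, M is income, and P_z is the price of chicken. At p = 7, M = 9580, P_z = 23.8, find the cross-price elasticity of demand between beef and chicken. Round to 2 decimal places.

Substituting, Q = 33 − 1.93(7) + 0.0477(9580) + 2.5(23.8) = 33 − 13.51 + 456.966 + 59.5 = 535.956.
∂Q/∂P_z = +2.5, so E_xy = 2.5·(23.8/535.956) ≈ 0.11.
E_xy > 0: the goods are substitutes.

0.11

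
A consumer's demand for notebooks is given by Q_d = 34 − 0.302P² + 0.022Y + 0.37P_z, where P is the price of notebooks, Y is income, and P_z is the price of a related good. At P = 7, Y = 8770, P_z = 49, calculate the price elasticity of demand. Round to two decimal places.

-0.13

At the given point, Q_d = 34 − 0.302(7)² + 0.022(8770) + 0.37(49) = 34 − 14.798 + 192.94 + 18.13 = 230.272.
∂Q_d/∂P = −2·0.302·P = -4.228, so E_p = -4.228·(7/230.272) ≈ -0.13.
|E_p| < 1: demand is inelastic.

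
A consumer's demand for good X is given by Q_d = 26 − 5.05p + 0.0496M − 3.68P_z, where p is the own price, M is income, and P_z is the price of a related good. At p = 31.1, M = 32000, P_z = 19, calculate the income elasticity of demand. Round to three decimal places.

Substituting, Q_d = 26 − 5.05(31.1) + 0.0496(32000) − 3.68(19) = 26 − 157.055 + 1587.2 − 69.92 = 1386.225.
∂Q_d/∂M = +0.0496, so E_I = 0.0496·(32000/1386.225) ≈ 1.145.
E_I > 1: normal good (luxury).

1.145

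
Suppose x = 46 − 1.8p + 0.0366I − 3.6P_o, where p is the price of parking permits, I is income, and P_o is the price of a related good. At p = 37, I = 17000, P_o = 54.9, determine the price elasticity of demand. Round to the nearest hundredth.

-0.16

Evaluating quantity at (p, I, P_o) gives x = 46 − 1.8(37) + 0.0366(17000) − 3.6(54.9) = 46 − 66.6 + 622.2 − 197.64 = 403.96.
∂x/∂p = −1.8, so E_p = (−1.8)·(37/403.96) ≈ -0.16.
|E_p| < 1: demand is inelastic.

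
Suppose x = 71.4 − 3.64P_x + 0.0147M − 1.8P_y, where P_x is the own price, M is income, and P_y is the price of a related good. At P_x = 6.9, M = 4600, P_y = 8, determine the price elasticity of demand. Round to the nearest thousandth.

-0.252

x = 71.4 − 3.64(6.9) + 0.0147(4600) − 1.8(8) = 71.4 − 25.116 + 67.62 − 14.4 = 99.504.
∂x/∂P_x = −3.64, so E_p = (−3.64)·(6.9/99.504) ≈ -0.252.
|E_p| < 1: demand is inelastic.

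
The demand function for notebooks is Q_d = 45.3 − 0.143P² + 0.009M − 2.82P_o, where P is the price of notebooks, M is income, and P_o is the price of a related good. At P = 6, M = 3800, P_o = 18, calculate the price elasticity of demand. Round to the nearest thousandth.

Q_d = 45.3 − 0.143(6)² + 0.009(3800) − 2.82(18) = 45.3 − 5.148 + 34.2 − 50.76 = 23.592.
∂Q_d/∂P = −2·0.143·P = -1.716, so E_p = -1.716·(6/23.592) ≈ -0.436.
|E_p| < 1: demand is inelastic.

-0.436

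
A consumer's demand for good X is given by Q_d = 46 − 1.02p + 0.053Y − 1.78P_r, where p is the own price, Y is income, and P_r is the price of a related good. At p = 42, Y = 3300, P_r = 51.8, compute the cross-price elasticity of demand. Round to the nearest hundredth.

At the given point, Q_d = 46 − 1.02(42) + 0.053(3300) − 1.78(51.8) = 46 − 42.84 + 174.9 − 92.204 = 85.856.
∂Q_d/∂P_r = −1.78, so E_xy = -1.78·(51.8/85.856) ≈ -1.07.
E_xy < 0: the goods are complements.

-1.07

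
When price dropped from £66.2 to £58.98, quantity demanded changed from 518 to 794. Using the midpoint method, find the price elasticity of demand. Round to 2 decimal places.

%ΔQ = (794 − 518)/[(518 + 794)/2] = 276/656 ≈ 0.4207.
%Δp = (58.98 − 66.2)/[(66.2 + 58.98)/2] = -7.22/62.59 ≈ -0.1154.
Arc elasticity E = %ΔQ/%Δp ≈ 0.4207/-0.1154 ≈ -3.65.
|E| > 1: demand is elastic over this range.

-3.65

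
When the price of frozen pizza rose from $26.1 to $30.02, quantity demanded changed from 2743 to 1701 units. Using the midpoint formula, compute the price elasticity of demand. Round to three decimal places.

%ΔQ = (1701 − 2743)/[(2743 + 1701)/2] = -1042/2222 ≈ -0.4689.
%Δp = (30.02 − 26.1)/[(26.1 + 30.02)/2] = 3.92/28.06 ≈ 0.1397.
Arc elasticity E = %ΔQ/%Δp ≈ -0.4689/0.1397 ≈ -3.357.
|E| > 1: demand is elastic over this range.

-3.357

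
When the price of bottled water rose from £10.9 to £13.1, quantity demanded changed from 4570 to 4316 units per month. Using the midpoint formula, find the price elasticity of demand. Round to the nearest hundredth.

-0.31

%ΔQ = (4316 − 4570)/[(4570 + 4316)/2] = -254/4443 ≈ -0.0572.
%Δp = (13.1 − 10.9)/[(10.9 + 13.1)/2] = 2.2/12 ≈ 0.1833.
Arc elasticity E = %ΔQ/%Δp ≈ -0.0572/0.1833 ≈ -0.31.
|E| < 1: demand is inelastic over this range.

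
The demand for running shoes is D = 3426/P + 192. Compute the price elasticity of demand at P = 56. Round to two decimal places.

At P = 56, D = 253.1786.
dD/dP = −3426/P² = −1.0925.
Point elasticity E = (dD/dP)·(P/D) = -1.0925 × 56/253.1786 ≈ -0.24.
|E| < 1, so demand is inelastic at this price.

-0.24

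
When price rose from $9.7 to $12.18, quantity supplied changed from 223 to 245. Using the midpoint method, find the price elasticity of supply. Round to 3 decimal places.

0.415

%Δq = (245 − 223)/[(223 + 245)/2] = 22/234 ≈ 0.0940.
%ΔP = (12.18 − 9.7)/[(9.7 + 12.18)/2] = 2.48/10.94 ≈ 0.2267.
Arc elasticity E = %Δq/%ΔP ≈ 0.0940/0.2267 ≈ 0.415.
|E| < 1: supply is inelastic over this range.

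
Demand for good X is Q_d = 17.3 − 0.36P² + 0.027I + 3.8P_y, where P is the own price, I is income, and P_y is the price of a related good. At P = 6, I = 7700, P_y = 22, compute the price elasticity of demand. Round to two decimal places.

Q_d = 17.3 − 0.36(6)² + 0.027(7700) + 3.8(22) = 17.3 − 12.96 + 207.9 + 83.6 = 295.84.
∂Q_d/∂P = −2·0.36·P = -4.32, so E_p = -4.32·(6/295.84) ≈ -0.09.
|E_p| < 1: demand is inelastic.

-0.09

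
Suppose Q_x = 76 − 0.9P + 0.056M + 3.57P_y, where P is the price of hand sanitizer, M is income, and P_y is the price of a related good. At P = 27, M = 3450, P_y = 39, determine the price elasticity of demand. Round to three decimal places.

-0.063

First evaluate Q_x: 76 − 0.9(27) + 0.056(3450) + 3.57(39) = 76 − 24.3 + 193.2 + 139.23 = 384.13.
∂Q_x/∂P = −0.9, so E_p = (−0.9)·(27/384.13) ≈ -0.063.
|E_p| < 1: demand is inelastic.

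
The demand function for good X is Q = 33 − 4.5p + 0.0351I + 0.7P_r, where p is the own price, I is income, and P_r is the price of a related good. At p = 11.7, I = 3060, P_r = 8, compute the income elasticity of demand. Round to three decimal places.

1.150

Substituting, Q = 33 − 4.5(11.7) + 0.0351(3060) + 0.7(8) = 33 − 52.65 + 107.406 + 5.6 = 93.356.
∂Q/∂I = +0.0351, so E_I = 0.0351·(3060/93.356) ≈ 1.150.
E_I > 1: normal good (luxury).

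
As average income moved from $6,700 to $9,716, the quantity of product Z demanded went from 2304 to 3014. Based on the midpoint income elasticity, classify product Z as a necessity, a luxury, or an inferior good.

necessity

%ΔQ = (3014 − 2304)/[(2304+3014)/2] = 710/2659 ≈ 0.2670.
%ΔM = (9,716 − 6,700)/[(6,700+9,716)/2] = 3016/8208 ≈ 0.3674.
E_I = %ΔQ/%ΔM ≈ 0.727.
E_I ∈ (0,1): normal good (necessity).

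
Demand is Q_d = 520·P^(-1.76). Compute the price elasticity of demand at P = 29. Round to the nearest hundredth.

-1.76

For a Cobb–Douglas (constant-elasticity) form Q_d = A·P^α·…, the elasticity with respect to P equals the exponent α at every point.
Here the exponent on P is -1.76, so the price elasticity of demand is -1.76.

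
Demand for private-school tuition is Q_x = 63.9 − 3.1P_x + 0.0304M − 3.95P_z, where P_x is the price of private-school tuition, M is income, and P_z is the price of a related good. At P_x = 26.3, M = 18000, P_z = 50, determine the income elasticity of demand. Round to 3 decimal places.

1.648

Q_x = 63.9 − 3.1(26.3) + 0.0304(18000) − 3.95(50) = 63.9 − 81.53 + 547.2 − 197.5 = 332.07.
∂Q_x/∂M = +0.0304, so E_I = 0.0304·(18000/332.07) ≈ 1.648.
E_I > 1: normal good (luxury).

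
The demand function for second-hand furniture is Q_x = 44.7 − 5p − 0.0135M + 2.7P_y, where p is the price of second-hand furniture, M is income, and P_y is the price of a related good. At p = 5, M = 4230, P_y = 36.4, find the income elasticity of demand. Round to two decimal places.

Q_x = 44.7 − 5(5) − 0.0135(4230) + 2.7(36.4) = 44.7 − 25 − 57.105 + 98.28 = 60.875.
∂Q_x/∂M = −0.0135, so E_I = -0.0135·(4230/60.875) ≈ -0.94.
E_I < 0: inferior good.

-0.94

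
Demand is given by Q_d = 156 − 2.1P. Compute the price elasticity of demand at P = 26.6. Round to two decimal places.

At P = 26.6, Q_d = 100.14.
dQ_d/dP = −2.1.
Point elasticity E = (dQ_d/dP)·(P/Q_d) = -2.1 × 26.6/100.14 ≈ -0.56.
|E| < 1, so demand is inelastic at this price.

-0.56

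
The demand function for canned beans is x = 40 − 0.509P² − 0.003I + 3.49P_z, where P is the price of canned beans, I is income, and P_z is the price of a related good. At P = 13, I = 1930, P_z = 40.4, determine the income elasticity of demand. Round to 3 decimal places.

Evaluating quantity at (P, I, P_z) gives x = 40 − 0.509(13)² − 0.003(1930) + 3.49(40.4) = 40 − 86.021 − 5.79 + 140.996 = 89.185.
∂x/∂I = −0.003, so E_I = -0.003·(1930/89.185) ≈ -0.065.
E_I < 0: inferior good.

-0.065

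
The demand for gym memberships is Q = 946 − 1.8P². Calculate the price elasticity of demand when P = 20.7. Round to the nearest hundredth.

At P = 20.7, Q = 174.718.
dQ/dP = −2·1.8·P = −74.52.
Point elasticity E = (dQ/dP)·(P/Q) = -74.52 × 20.7/174.718 ≈ -8.83.
|E| > 1, so demand is elastic at this price.

-8.83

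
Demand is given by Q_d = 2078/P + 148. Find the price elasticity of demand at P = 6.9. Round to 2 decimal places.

At P = 6.9, Q_d = 449.1594.
dQ_d/dP = −2078/P² = −43.6463.
Point elasticity E = (dQ_d/dP)·(P/Q_d) = -43.6463 × 6.9/449.1594 ≈ -0.67.
|E| < 1, so demand is inelastic at this price.

-0.67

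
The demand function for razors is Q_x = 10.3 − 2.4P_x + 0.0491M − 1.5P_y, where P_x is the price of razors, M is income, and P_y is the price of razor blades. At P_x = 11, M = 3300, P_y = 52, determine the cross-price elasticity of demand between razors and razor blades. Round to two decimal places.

At the given point, Q_x = 10.3 − 2.4(11) + 0.0491(3300) − 1.5(52) = 10.3 − 26.4 + 162.03 − 78 = 67.93.
∂Q_x/∂P_y = −1.5, so E_xy = -1.5·(52/67.93) ≈ -1.15.
E_xy < 0: the goods are complements.

-1.15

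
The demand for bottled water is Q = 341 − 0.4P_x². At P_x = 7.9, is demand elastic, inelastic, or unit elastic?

At P_x = 7.9, Q = 316.036.
dQ/dP_x = −2·0.4·P_x = −6.32.
Point elasticity E = (dQ/dP_x)·(P_x/Q) = -6.32 × 7.9/316.036 ≈ -0.158.
|E| ≈ 0.158 < 1, so demand is inelastic.

inelastic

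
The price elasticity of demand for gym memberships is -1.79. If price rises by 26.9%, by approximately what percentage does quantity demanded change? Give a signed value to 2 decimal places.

-48.15

%ΔQ ≈ E × %ΔP = (-1.79) × (26.9%) ≈ -48.15%.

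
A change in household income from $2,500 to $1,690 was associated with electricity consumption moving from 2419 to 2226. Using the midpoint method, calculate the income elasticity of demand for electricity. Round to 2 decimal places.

%ΔQ = (2226 − 2419)/[(2419+2226)/2] = -193/2322.5 ≈ -0.0831.
%ΔM = (1,690 − 2,500)/[(2,500+1,690)/2] = -810/2095 ≈ -0.3866.
E_I = %ΔQ/%ΔM ≈ 0.21.
E_I ∈ (0,1): normal good (necessity).

0.21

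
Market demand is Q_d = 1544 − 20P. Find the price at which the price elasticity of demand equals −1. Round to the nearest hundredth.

38.60

For linear demand Q_d = a − bP, E = −bP/(a − bP). |E| = 1 ⇒ bP = a − bP ⇒ P = a/(2b).
P = 1544/(2·20) = 38.60.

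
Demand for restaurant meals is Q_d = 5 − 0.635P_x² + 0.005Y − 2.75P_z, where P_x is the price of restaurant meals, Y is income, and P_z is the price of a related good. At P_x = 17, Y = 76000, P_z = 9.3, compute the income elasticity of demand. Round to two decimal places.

2.16

Q_d = 5 − 0.635(17)² + 0.005(76000) − 2.75(9.3) = 5 − 183.515 + 380 − 25.575 = 175.91.
∂Q_d/∂Y = +0.005, so E_I = 0.005·(76000/175.91) ≈ 2.16.
E_I > 1: normal good (luxury).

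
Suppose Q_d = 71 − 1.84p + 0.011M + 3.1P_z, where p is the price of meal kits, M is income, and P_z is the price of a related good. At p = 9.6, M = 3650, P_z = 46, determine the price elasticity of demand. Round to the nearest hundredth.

-0.07

Evaluating quantity at (p, M, P_z) gives Q_d = 71 − 1.84(9.6) + 0.011(3650) + 3.1(46) = 71 − 17.664 + 40.15 + 142.6 = 236.086.
∂Q_d/∂p = −1.84, so E_p = (−1.84)·(9.6/236.086) ≈ -0.07.
|E_p| < 1: demand is inelastic.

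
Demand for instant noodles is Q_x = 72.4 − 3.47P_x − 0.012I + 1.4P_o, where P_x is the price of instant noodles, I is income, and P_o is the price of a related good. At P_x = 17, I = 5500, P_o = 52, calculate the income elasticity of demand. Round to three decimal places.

Q_x = 72.4 − 3.47(17) − 0.012(5500) + 1.4(52) = 72.4 − 58.99 − 66 + 72.8 = 20.21.
∂Q_x/∂I = −0.012, so E_I = -0.012·(5500/20.21) ≈ -3.266.
E_I < 0: inferior good.

-3.266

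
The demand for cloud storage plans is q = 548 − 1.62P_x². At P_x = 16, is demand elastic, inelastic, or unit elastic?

elastic

At P_x = 16, q = 133.28.
dq/dP_x = −2·1.62·P_x = −51.84.
Point elasticity E = (dq/dP_x)·(P_x/q) = -51.84 × 16/133.28 ≈ -6.223.
|E| ≈ 6.223 > 1, so demand is elastic.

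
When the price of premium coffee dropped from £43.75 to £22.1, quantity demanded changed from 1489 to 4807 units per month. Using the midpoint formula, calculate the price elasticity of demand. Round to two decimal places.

%ΔQ = (4807 − 1489)/[(1489 + 4807)/2] = 3318/3148 ≈ 1.0540.
%Δp = (22.1 − 43.75)/[(43.75 + 22.1)/2] = -21.65/32.925 ≈ -0.6576.
Arc elasticity E = %ΔQ/%Δp ≈ 1.0540/-0.6576 ≈ -1.60.
|E| > 1: demand is elastic over this range.

-1.60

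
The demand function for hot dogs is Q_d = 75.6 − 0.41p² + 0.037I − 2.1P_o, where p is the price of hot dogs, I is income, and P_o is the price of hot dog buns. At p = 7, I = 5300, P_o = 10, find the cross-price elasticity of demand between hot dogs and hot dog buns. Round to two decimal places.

First evaluate Q_d: 75.6 − 0.41(7)² + 0.037(5300) − 2.1(10) = 75.6 − 20.09 + 196.1 − 21 = 230.61.
∂Q_d/∂P_o = −2.1, so E_xy = -2.1·(10/230.61) ≈ -0.09.
E_xy < 0: the goods are complements.

-0.09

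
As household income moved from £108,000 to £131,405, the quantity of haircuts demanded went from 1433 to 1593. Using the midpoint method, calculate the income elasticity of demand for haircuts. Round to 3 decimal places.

%ΔQ = (1593 − 1433)/[(1433+1593)/2] = 160/1513 ≈ 0.1058.
%ΔY = (131,405 − 108,000)/[(108,000+131,405)/2] = 23405/119702.5 ≈ 0.1955.
E_I = %ΔQ/%ΔY ≈ 0.541.
E_I ∈ (0,1): normal good (necessity).

0.541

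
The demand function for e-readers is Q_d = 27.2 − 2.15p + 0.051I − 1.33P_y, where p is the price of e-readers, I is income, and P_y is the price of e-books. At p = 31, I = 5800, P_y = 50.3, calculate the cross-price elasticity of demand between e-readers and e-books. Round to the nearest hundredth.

-0.35

Q_d = 27.2 − 2.15(31) + 0.051(5800) − 1.33(50.3) = 27.2 − 66.65 + 295.8 − 66.899 = 189.451.
∂Q_d/∂P_y = −1.33, so E_xy = -1.33·(50.3/189.451) ≈ -0.35.
E_xy < 0: the goods are complements.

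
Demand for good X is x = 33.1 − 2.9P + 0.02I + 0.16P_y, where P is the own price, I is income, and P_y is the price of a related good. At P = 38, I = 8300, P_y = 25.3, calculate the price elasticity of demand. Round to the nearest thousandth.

x = 33.1 − 2.9(38) + 0.02(8300) + 0.16(25.3) = 33.1 − 110.2 + 166 + 4.048 = 92.948.
∂x/∂P = −2.9, so E_p = (−2.9)·(38/92.948) ≈ -1.186.
|E_p| > 1: demand is elastic.

-1.186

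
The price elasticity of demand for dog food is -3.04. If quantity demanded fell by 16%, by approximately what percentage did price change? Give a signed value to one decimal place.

%ΔQ ≈ E × %ΔP ⇒ %ΔP = %ΔQ / E = (-16%)/(-3.04) ≈ 5.3%.

5.3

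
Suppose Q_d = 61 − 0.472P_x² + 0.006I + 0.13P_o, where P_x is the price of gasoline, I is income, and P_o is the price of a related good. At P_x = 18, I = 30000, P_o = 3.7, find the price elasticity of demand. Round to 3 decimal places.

First evaluate Q_d: 61 − 0.472(18)² + 0.006(30000) + 0.13(3.7) = 61 − 152.928 + 180 + 0.481 = 88.553.
∂Q_d/∂P_x = −2·0.472·P_x = -16.992, so E_p = -16.992·(18/88.553) ≈ -3.454.
|E_p| > 1: demand is elastic.

-3.454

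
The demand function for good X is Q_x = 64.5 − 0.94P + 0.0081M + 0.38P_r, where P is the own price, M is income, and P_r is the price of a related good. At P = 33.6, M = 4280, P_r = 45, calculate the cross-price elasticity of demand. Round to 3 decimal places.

0.202

At the given point, Q_x = 64.5 − 0.94(33.6) + 0.0081(4280) + 0.38(45) = 64.5 − 31.584 + 34.668 + 17.1 = 84.684.
∂Q_x/∂P_r = +0.38, so E_xy = 0.38·(45/84.684) ≈ 0.202.
E_xy > 0: the goods are substitutes.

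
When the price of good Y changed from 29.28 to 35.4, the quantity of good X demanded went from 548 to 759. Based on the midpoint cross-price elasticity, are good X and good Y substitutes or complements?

%ΔQ_x = (759 − 548)/[(548+759)/2] = 211/653.5 ≈ 0.3229.
%ΔP_y = (35.4 − 29.28)/[(29.28+35.4)/2] ≈ 0.1892.
E_xy = 0.3229/0.1892 ≈ 1.706.
E_xy > 0, so the goods are substitutes.

substitutes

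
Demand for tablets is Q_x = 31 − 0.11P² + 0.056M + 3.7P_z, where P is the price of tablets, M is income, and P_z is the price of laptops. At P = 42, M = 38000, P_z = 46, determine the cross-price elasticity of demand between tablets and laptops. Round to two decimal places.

0.08

Evaluating quantity at (P, M, P_z) gives Q_x = 31 − 0.11(42)² + 0.056(38000) + 3.7(46) = 31 − 194.04 + 2128 + 170.2 = 2135.16.
∂Q_x/∂P_z = +3.7, so E_xy = 3.7·(46/2135.16) ≈ 0.08.
E_xy > 0: the goods are substitutes.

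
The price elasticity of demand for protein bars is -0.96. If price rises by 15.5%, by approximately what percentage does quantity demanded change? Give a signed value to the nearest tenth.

%ΔQ ≈ E × %ΔP = (-0.96) × (15.5%) ≈ -14.9%.

-14.9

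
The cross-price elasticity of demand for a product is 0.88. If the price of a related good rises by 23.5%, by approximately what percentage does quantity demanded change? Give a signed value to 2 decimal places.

20.68

%ΔQ ≈ E × %ΔP_y = (0.88) × (23.5%) = 20.68%.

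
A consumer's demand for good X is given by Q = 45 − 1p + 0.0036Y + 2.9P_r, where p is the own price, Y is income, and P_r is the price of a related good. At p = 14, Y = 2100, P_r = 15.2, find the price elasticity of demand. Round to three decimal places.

Q = 45 − 1(14) + 0.0036(2100) + 2.9(15.2) = 45 − 14 + 7.56 + 44.08 = 82.64.
∂Q/∂p = −1, so E_p = (−1)·(14/82.64) ≈ -0.169.
|E_p| < 1: demand is inelastic.

-0.169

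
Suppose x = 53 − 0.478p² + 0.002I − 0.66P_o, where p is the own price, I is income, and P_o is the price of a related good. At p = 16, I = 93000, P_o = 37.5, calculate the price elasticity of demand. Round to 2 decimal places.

x = 53 − 0.478(16)² + 0.002(93000) − 0.66(37.5) = 53 − 122.368 + 186 − 24.75 = 91.882.
∂x/∂p = −2·0.478·p = -15.296, so E_p = -15.296·(16/91.882) ≈ -2.66.
|E_p| > 1: demand is elastic.

-2.66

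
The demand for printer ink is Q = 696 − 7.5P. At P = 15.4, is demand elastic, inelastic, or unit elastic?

inelastic

At P = 15.4, Q = 580.5.
dQ/dP = −7.5.
Point elasticity E = (dQ/dP)·(P/Q) = -7.5 × 15.4/580.5 ≈ -0.199.
|E| ≈ 0.199 < 1, so demand is inelastic.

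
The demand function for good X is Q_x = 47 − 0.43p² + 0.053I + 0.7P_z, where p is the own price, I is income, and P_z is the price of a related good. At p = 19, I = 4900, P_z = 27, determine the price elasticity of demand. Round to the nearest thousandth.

Q_x = 47 − 0.43(19)² + 0.053(4900) + 0.7(27) = 47 − 155.23 + 259.7 + 18.9 = 170.37.
∂Q_x/∂p = −2·0.43·p = -16.34, so E_p = -16.34·(19/170.37) ≈ -1.822.
|E_p| > 1: demand is elastic.

-1.822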